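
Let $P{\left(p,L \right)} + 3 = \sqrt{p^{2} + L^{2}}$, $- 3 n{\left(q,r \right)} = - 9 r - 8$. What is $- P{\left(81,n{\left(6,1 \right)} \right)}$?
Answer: $3 - \frac{\sqrt{59338}}{3} \approx -78.198$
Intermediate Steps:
$n{\left(q,r \right)} = \frac{8}{3} + 3 r$ ($n{\left(q,r \right)} = - \frac{- 9 r - 8}{3} = - \frac{-8 - 9 r}{3} = \frac{8}{3} + 3 r$)
$P{\left(p,L \right)} = -3 + \sqrt{L^{2} + p^{2}}$ ($P{\left(p,L \right)} = -3 + \sqrt{p^{2} + L^{2}} = -3 + \sqrt{L^{2} + p^{2}}$)
$- P{\left(81,n{\left(6,1 \right)} \right)} = - (-3 + \sqrt{\left(\frac{8}{3} + 3 \cdot 1\right)^{2} + 81^{2}}) = - (-3 + \sqrt{\left(\frac{8}{3} + 3\right)^{2} + 6561}) = - (-3 + \sqrt{\left(\frac{17}{3}\right)^{2} + 6561}) = - (-3 + \sqrt{\frac{289}{9} + 6561}) = - (-3 + \sqrt{\frac{59338}{9}}) = - (-3 + \frac{\sqrt{59338}}{3}) = 3 - \frac{\sqrt{59338}}{3}$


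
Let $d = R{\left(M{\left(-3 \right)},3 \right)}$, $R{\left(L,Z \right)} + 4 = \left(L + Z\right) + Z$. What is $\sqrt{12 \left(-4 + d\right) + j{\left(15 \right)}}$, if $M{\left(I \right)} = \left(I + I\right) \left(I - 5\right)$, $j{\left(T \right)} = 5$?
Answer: $\sqrt{557} \approx 23.601$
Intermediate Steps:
$M{\left(I \right)} = 2 I \left(-5 + I\right)$
$R{\left(L,Z \right)} = -4 + L + 2 Z$ ($R{\left(L,Z \right)} = -4 + \left(\left(L + Z\right) + Z\right) = -4 + \left(L + 2 Z\right) = -4 + L + 2 Z$)
$d = 50$ ($d = -4 + 2 \left(-3\right) \left(-5 - 3\right) + 2 \cdot 3 = -4 + 2 \left(-3\right) \left(-8\right) + 6 = -4 + 48 + 6 = 50$)
$\sqrt{12 \left(-4 + d\right) + j{\left(15 \right)}} = \sqrt{12 \left(-4 + 50\right) + 5} = \sqrt{12 \cdot 46 + 5} = \sqrt{552 + 5} = \sqrt{557}$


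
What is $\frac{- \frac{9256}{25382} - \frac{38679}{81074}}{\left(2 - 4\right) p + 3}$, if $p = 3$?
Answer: $\frac{123726523}{440961486} \approx 0.28058$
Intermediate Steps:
$\frac{- \frac{9256}{25382} - \frac{38679}{81074}}{\left(2 - 4\right) p + 3} = \frac{- \frac{9256}{25382} - \frac{38679}{81074}}{\left(2 - 4\right) 3 + 3} = \frac{\left(-9256\right) \frac{1}{25382} - \frac{38679}{81074}}{\left(-2\right) 3 + 3} = \frac{- \frac{4628}{12691} - \frac{38679}{81074}}{-6 + 3} = - \frac{123726523}{146987162 \left(-3\right)} = \left(- \frac{123726523}{146987162}\right) \left(- \frac{1}{3}\right) = \frac{123726523}{440961486}$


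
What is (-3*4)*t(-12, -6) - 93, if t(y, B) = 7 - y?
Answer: -321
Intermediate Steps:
(-3*4)*t(-12, -6) - 93 = (-3*4)*(7 - 1*(-12)) - 93 = -12*(7 + 12) - 93 = -12*19 - 93 = -228 - 93 = -321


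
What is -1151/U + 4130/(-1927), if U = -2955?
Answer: -9986173/5694285 ≈ -1.7537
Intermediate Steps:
-1151/U + 4130/(-1927) = -1151/(-2955) + 4130/(-1927) = -1151*(-1/2955) + 4130*(-1/1927) = 1151/2955 - 4130/1927 = -9986173/5694285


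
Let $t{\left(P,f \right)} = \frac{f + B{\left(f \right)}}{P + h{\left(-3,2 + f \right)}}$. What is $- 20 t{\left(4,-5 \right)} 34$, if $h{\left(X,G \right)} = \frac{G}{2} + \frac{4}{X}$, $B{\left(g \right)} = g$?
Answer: $\frac{40800}{7} \approx 5828.6$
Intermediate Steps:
$h{\left(X,G \right)} = \frac{G}{2} + \frac{4}{X}$ ($h{\left(X,G \right)} = G \frac{1}{2} + \frac{4}{X} = \frac{G}{2} + \frac{4}{X}$)
$t{\left(P,f \right)} = \frac{2 f}{- \frac{1}{3} + P + \frac{f}{2}}$ ($t{\left(P,f \right)} = \frac{f + f}{P + \left(\frac{2 + f}{2} + \frac{4}{-3}\right)} = \frac{2 f}{P + \left(\left(1 + \frac{f}{2}\right) + 4 \left(- \frac{1}{3}\right)\right)} = \frac{2 f}{P + \left(\left(1 + \frac{f}{2}\right) - \frac{4}{3}\right)} = \frac{2 f}{P + \left(- \frac{1}{3} + \frac{f}{2}\right)} = \frac{2 f}{- \frac{1}{3} + P + \frac{f}{2}}$)
$- 20 t{\left(4,-5 \right)} 34 = - 20 \cdot 12 \left(-5\right) \frac{1}{-2 + 3 \left(-5\right) + 6 \cdot 4} \cdot 34 = - 20 \cdot 12 \left(-5\right) \frac{1}{-2 - 15 + 24} \cdot 34 = - 20 \cdot 12 \left(-5\right) \frac{1}{7} \cdot 34 = \left(-20\right) \left(- \frac{60}{7}\right) 34 = \frac{1200}{7} \cdot 34 = \frac{40800}{7}$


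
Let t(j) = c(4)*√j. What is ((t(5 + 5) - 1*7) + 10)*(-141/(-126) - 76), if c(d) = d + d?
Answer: -3145/14 - 12580*√10/21 ≈ -2119.0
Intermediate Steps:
c(d) = 2*d
t(j) = 8*√j (t(j) = (2*4)*√j = 8*√j)
((t(5 + 5) - 1*7) + 10)*(-141/(-126) - 76) = ((8*√(5 + 5) - 1*7) + 10)*(-141/(-126) - 76) = ((8*√10 - 7) + 10)*(-141*(-1/126) - 76) = ((-7 + 8*√10) + 10)*(47/42 - 76) = (3 + 8*√10)*(-3145/42) = -3145/14 - 12580*√10/21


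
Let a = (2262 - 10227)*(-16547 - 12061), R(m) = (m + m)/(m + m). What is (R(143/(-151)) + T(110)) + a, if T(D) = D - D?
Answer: 227862721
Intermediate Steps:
R(m) = 1 (R(m) = (2*m)/((2*m)) = (2*m)*(1/(2*m)) = 1)
a = 227862720 (a = -7965*(-28608) = 227862720)
T(D) = 0
(R(143/(-151)) + T(110)) + a = (1 + 0) + 227862720 = 1 + 227862720 = 227862721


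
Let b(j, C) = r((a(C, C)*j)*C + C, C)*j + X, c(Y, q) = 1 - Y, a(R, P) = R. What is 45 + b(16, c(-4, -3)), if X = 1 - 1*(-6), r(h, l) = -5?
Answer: -28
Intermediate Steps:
X = 7 (X = 1 + 6 = 7)
b(j, C) = 7 - 5*j (b(j, C) = -5*j + 7 = 7 - 5*j)
45 + b(16, c(-4, -3)) = 45 + (7 - 5*16) = 45 + (7 - 80) = 45 - 73 = -28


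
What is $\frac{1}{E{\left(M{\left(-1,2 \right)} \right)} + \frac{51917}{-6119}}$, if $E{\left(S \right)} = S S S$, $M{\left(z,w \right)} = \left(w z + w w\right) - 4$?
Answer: $- \frac{6119}{100869} \approx -0.060663$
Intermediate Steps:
$M{\left(z,w \right)} = -4 + w^{2} + w z$ ($M{\left(z,w \right)} = \left(w z + w^{2}\right) - 4 = \left(w^{2} + w z\right) - 4 = -4 + w^{2} + w z$)
$E{\left(S \right)} = S^{3}$ ($E{\left(S \right)} = S^{2} S = S^{3}$)
$\frac{1}{E{\left(M{\left(-1,2 \right)} \right)} + \frac{51917}{-6119}} = \frac{1}{\left(-4 + 2^{2} + 2 \left(-1\right)\right)^{3} + \frac{51917}{-6119}} = \frac{1}{\left(-4 + 4 - 2\right)^{3} + 51917 \left(- \frac{1}{6119}\right)} = \frac{1}{\left(-2\right)^{3} - \frac{51917}{6119}} = \frac{1}{-8 - \frac{51917}{6119}} = \frac{1}{- \frac{100869}{6119}} = - \frac{6119}{100869}$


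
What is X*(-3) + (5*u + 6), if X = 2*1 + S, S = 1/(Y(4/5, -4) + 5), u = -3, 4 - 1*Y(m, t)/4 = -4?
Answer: -558/37 ≈ -15.081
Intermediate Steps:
Y(m, t) = 32 (Y(m, t) = 16 - 4*(-4) = 16 + 16 = 32)
S = 1/37 (S = 1/(32 + 5) = 1/37 ≈ 0.027027)
X = 75/37 (X = 2*1 + 1/37 = 2 + 1/37 = 75/37 ≈ 2.0270)
X*(-3) + (5*u + 6) = (75/37)*(-3) + (5*(-3) + 6) = -225/37 + (-15 + 6) = -225/37 - 9 = -558/37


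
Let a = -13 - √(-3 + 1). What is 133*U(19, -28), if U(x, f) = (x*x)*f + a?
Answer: -1346093 - 133*I*√2 ≈ -1.3461e+6 - 188.09*I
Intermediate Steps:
a = -13 - I*√2 (a = -13 - √(-2) = -13 - I*√2 ≈ -13.0 - 1.4142*I)
U(x, f) = -13 + f*x² - I*√2 (U(x, f) = (x*x)*f + (-13 - I*√2) = x²*f + (-13 - I*√2) = f*x² + (-13 - I*√2) = -13 + f*x² - I*√2)
133*U(19, -28) = 133*(-13 - 28*19² - I*√2) = 133*(-13 - 28*361 - I*√2) = 133*(-13 - 10108 - I*√2) = 133*(-10121 - I*√2) = -1346093 - 133*I*√2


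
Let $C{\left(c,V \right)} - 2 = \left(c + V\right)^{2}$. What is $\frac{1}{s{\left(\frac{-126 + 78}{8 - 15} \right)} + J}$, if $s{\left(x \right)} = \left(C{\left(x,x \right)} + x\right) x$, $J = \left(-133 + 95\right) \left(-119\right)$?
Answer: $\frac{343}{2014246} \approx 0.00017029$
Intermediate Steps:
$C{\left(c,V \right)} = 2 + \left(V + c\right)^{2}$ ($C{\left(c,V \right)} = 2 + \left(c + V\right)^{2} = 2 + \left(V + c\right)^{2}$)
$J = 4522$ ($J = \left(-38\right) \left(-119\right) = 4522$)
$s{\left(x \right)} = x \left(2 + x + 4 x^{2}\right)$ ($s{\left(x \right)} = \left(\left(2 + \left(x + x\right)^{2}\right) + x\right) x = \left(\left(2 + \left(2 x\right)^{2}\right) + x\right) x = \left(\left(2 + 4 x^{2}\right) + x\right) x = \left(2 + x + 4 x^{2}\right) x = x \left(2 + x + 4 x^{2}\right)$)
$\frac{1}{s{\left(\frac{-126 + 78}{8 - 15} \right)} + J} = \frac{1}{\frac{-126 + 78}{8 - 15} \left(2 + \frac{-126 + 78}{8 - 15} + 4 \left(\frac{-126 + 78}{8 - 15}\right)^{2}\right) + 4522} = \frac{1}{- \frac{48}{-7} \left(2 - \frac{48}{-7} + 4 \left(- \frac{48}{-7}\right)^{2}\right) + 4522} = \frac{1}{\left(-48\right) \left(- \frac{1}{7}\right) \left(2 - - \frac{48}{7} + 4 \left(\left(-48\right) \left(- \frac{1}{7}\right)\right)^{2}\right) + 4522} = \frac{1}{\frac{48 \left(2 + \frac{48}{7} + 4 \left(\frac{48}{7}\right)^{2}\right)}{7} + 4522} = \frac{1}{\frac{48 \left(2 + \frac{48}{7} + 4 \cdot \frac{2304}{49}\right)}{7} + 4522} = \frac{1}{\frac{48 \left(2 + \frac{48}{7} + \frac{9216}{49}\right)}{7} + 4522} = \frac{1}{\frac{48}{7} \cdot \frac{9650}{49} + 4522} = \frac{1}{\frac{463200}{343} + 4522} = \frac{1}{\frac{2014246}{343}} = \frac{343}{2014246}$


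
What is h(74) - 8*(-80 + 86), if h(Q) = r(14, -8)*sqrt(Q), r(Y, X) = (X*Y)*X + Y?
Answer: -48 + 910*sqrt(74) ≈ 7780.1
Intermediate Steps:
r(Y, X) = Y + Y*X**2 (r(Y, X) = Y*X**2 + Y = Y + Y*X**2)
h(Q) = 910*sqrt(Q) (h(Q) = (14*(1 + (-8)**2))*sqrt(Q) = (14*(1 + 64))*sqrt(Q) = (14*65)*sqrt(Q) = 910*sqrt(Q))
h(74) - 8*(-80 + 86) = 910*sqrt(74) - 8*(-80 + 86) = 910*sqrt(74) - 8*6 = 910*sqrt(74) - 48 = -48 + 910*sqrt(74)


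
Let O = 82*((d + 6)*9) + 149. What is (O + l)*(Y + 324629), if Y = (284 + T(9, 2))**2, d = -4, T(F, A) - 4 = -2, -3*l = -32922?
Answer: 5120548575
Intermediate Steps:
l = 10974 (l = -1/3*(-32922) = 10974)
T(F, A) = 2 (T(F, A) = 4 - 2 = 2)
Y = 81796 (Y = (284 + 2)**2 = 286**2 = 81796)
O = 1625 (O = 82*((-4 + 6)*9) + 149 = 82*(2*9) + 149 = 82*18 + 149 = 1476 + 149 = 1625)
(O + l)*(Y + 324629) = (1625 + 10974)*(81796 + 324629) = 12599*406425 = 5120548575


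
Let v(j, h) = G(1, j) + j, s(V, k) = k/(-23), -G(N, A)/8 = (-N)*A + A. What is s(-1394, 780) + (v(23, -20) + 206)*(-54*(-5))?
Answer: 1421310/23 ≈ 61796.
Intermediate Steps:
G(N, A) = -8*A + 8*A*N (G(N, A) = -8*((-N)*A + A) = -8*(-A*N + A) = -8*(A - A*N) = -8*A + 8*A*N)
s(V, k) = -k/23 (s(V, k) = k*(-1/23) = -k/23)
v(j, h) = j (v(j, h) = 8*j*(-1 + 1) + j = 8*j*0 + j = 0 + j = j)
s(-1394, 780) + (v(23, -20) + 206)*(-54*(-5)) = -1/23*780 + (23 + 206)*(-54*(-5)) = -780/23 + 229*270 = -780/23 + 61830 = 1421310/23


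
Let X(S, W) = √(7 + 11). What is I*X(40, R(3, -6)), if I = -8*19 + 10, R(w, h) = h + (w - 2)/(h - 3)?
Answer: -426*√2 ≈ -602.46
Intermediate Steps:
R(w, h) = h + (-2 + w)/(-3 + h)
X(S, W) = 3*√2 (X(S, W) = √18 = 3*√2)
I = -142 (I = -152 + 10 = -142)
I*X(40, R(3, -6)) = -426*√2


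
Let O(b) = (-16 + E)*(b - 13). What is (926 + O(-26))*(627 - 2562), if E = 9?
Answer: -2320065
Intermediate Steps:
O(b) = 91 - 7*b (O(b) = (-16 + 9)*(b - 13) = -7*(-13 + b) = 91 - 7*b)
(926 + O(-26))*(627 - 2562) = (926 + (91 - 7*(-26)))*(627 - 2562) = (926 + (91 + 182))*(-1935) = (926 + 273)*(-1935) = 1199*(-1935) = -2320065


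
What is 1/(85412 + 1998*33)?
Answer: 1/151346 ≈ 6.6074e-6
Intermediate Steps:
1/(85412 + 1998*33) = 1/(85412 + 65934) = 1/151346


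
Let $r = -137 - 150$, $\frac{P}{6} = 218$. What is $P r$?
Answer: $-375396$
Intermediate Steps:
$P = 1308$ ($P = 6 \cdot 218 = 1308$)
$r = -287$
$P r = 1308 \left(-287\right) = -375396$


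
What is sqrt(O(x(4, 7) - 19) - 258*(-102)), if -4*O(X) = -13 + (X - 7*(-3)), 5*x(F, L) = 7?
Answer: 2*sqrt(164490)/5 ≈ 162.23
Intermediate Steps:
x(F, L) = 7/5 (x(F, L) = (1/5)*7 = 7/5)
O(X) = -2 - X/4 (O(X) = -(-13 + (X - 7*(-3)))/4 = -(-13 + (X - 1*(-21)))/4 = -(-13 + (X + 21))/4 = -(-13 + (21 + X))/4 = -(8 + X)/4 = -2 - X/4)
sqrt(O(x(4, 7) - 19) - 258*(-102)) = sqrt((-2 - (7/5 - 19)/4) - 258*(-102)) = sqrt((-2 - 1/4*(-88/5)) + 26316) = sqrt((-2 + 22/5) + 26316) = sqrt(12/5 + 26316) = sqrt(131592/5) = 2*sqrt(164490)/5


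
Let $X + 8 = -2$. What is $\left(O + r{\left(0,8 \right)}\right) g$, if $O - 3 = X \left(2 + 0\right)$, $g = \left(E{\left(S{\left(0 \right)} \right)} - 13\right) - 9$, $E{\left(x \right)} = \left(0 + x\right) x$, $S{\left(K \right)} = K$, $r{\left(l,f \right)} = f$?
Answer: $198$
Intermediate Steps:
$X = -10$ ($X = -8 - 2 = -10$)
$E{\left(x \right)} = x^{2}$ ($E{\left(x \right)} = x x = x^{2}$)
$g = -22$ ($g = \left(0^{2} - 13\right) - 9 = \left(0 - 13\right) - 9 = -13 - 9 = -22$)
$O = -17$ ($O = 3 - 10 \left(2 + 0\right) = 3 - 20 = -17$)
$\left(O + r{\left(0,8 \right)}\right) g = \left(-17 + 8\right) \left(-22\right) = \left(-9\right) \left(-22\right) = 198$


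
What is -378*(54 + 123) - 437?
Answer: -67343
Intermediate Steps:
-378*(54 + 123) - 437 = -378*177 - 437 = -66906 - 437 = -67343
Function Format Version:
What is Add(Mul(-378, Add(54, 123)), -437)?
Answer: -67343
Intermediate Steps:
Add(Mul(-378, Add(54, 123)), -437) = Add(Mul(-378, 177), -437) = Add(-66906, -437) = -67343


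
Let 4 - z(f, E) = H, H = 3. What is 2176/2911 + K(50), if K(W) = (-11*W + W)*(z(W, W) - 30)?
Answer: 42211676/2911 ≈ 14501.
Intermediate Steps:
z(f, E) = 1 (z(f, E) = 4 - 1*3 = 4 - 3 = 1)
K(W) = 290*W (K(W) = (-11*W + W)*(1 - 30) = -10*W*(-29) = 290*W)
2176/2911 + K(50) = 2176/2911 + 290*50 = 2176*(1/2911) + 14500 = 2176/2911 + 14500 = 42211676/2911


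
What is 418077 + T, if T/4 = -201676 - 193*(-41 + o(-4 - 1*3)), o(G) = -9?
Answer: -350027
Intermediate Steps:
T = -768104 (T = 4*(-201676 - 193*(-41 - 9)) = 4*(-201676 - 193*(-50)) = 4*(-201676 - 1*(-9650)) = 4*(-201676 + 9650) = 4*(-192026) = -768104)
418077 + T = 418077 - 768104 = -350027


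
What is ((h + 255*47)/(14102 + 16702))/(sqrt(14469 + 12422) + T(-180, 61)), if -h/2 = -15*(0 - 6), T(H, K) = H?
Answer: -225/17969 - 5*sqrt(26891)/71876 ≈ -0.023929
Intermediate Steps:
h = -180 (h = -(-30)*(0 - 6) = -(-30)*(-6) = -2*90 = -180)
((h + 255*47)/(14102 + 16702))/(sqrt(14469 + 12422) + T(-180, 61)) = ((-180 + 255*47)/(14102 + 16702))/(sqrt(14469 + 12422) - 180) = ((-180 + 11985)/30804)/(sqrt(26891) - 180) = (11805*(1/30804))/(-180 + sqrt(26891)) = 3935/(10268*(-180 + sqrt(26891)))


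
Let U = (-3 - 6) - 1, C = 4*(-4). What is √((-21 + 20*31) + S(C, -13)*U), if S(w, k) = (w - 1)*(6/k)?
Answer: √87971/13 ≈ 22.815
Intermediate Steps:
C = -16
U = -10 (U = -9 - 1 = -10)
S(w, k) = 6*(-1 + w)/k (S(w, k) = (-1 + w)*(6/k) = 6*(-1 + w)/k)
√((-21 + 20*31) + S(C, -13)*U) = √((-21 + 20*31) + (6*(-1 - 16)/(-13))*(-10)) = √((-21 + 620) + (6*(-1/13)*(-17))*(-10)) = √(599 + (102/13)*(-10)) = √(599 - 1020/13) = √(6767/13) = √87971/13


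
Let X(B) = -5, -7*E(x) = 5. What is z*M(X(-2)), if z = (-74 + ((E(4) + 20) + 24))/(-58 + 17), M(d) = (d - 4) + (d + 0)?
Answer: -430/41 ≈ -10.488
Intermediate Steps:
E(x) = -5/7 (E(x) = -⅐*5 = -5/7)
M(d) = -4 + 2*d (M(d) = (-4 + d) + d = -4 + 2*d)
z = 215/287 (z = (-74 + ((-5/7 + 20) + 24))/(-58 + 17) = (-74 + (135/7 + 24))/(-41) = (-74 + 303/7)*(-1/41) = -215/7*(-1/41) = 215/287 ≈ 0.74913)
z*M(X(-2)) = 215*(-4 + 2*(-5))/287 = 215*(-4 - 10)/287 = (215/287)*(-14) = -430/41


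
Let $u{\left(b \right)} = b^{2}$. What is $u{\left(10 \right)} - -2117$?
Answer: $2217$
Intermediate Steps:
$u{\left(10 \right)} - -2117 = 10^{2} - -2117 = 100 + 2117 = 2217$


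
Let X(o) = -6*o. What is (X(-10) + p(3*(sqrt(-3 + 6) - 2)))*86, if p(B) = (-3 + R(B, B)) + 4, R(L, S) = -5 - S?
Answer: 5332 - 258*sqrt(3) ≈ 4885.1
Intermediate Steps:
p(B) = -4 - B (p(B) = (-3 + (-5 - B)) + 4 = (-8 - B) + 4 = -4 - B)
(X(-10) + p(3*(sqrt(-3 + 6) - 2)))*86 = (-6*(-10) + (-4 - 3*(sqrt(-3 + 6) - 2)))*86 = (60 + (-4 - 3*(sqrt(3) - 2)))*86 = (60 + (-4 - 3*(-2 + sqrt(3))))*86 = (60 + (-4 - (-6 + 3*sqrt(3))))*86 = (60 + (-4 + (6 - 3*sqrt(3))))*86 = (60 + (2 - 3*sqrt(3)))*86 = (62 - 3*sqrt(3))*86 = 5332 - 258*sqrt(3)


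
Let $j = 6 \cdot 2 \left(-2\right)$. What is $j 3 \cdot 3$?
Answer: $-216$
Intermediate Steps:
$j = -24$ ($j = 6 \left(-4\right) = -24$)
$j 3 \cdot 3 = - 24 \cdot 3 \cdot 3 = \left(-24\right) 9 = -216$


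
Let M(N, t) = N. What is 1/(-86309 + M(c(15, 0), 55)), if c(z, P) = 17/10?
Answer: -10/863073 ≈ -1.1587e-5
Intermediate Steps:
c(z, P) = 17/10 (c(z, P) = 17*(1/10) = 17/10)
1/(-86309 + M(c(15, 0), 55)) = 1/(-86309 + 17/10) = 1/(-863073/10) = -10/863073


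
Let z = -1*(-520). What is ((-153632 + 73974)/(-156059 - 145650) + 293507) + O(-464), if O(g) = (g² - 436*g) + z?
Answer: 214704350201/301709 ≈ 7.1163e+5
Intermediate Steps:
z = 520
O(g) = 520 + g² - 436*g (O(g) = (g² - 436*g) + 520 = 520 + g² - 436*g)
((-153632 + 73974)/(-156059 - 145650) + 293507) + O(-464) = ((-153632 + 73974)/(-156059 - 145650) + 293507) + (520 + (-464)² - 436*(-464)) = (-79658/(-301709) + 293507) + (520 + 215296 + 202304) = (-79658*(-1/301709) + 293507) + 418120 = (79658/301709 + 293507) + 418120 = 88553783121/301709 + 418120 = 214704350201/301709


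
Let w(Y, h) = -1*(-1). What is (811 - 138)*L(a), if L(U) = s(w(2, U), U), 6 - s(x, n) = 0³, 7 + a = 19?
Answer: 4038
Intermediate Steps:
w(Y, h) = 1
a = 12 (a = -7 + 19 = 12)
s(x, n) = 6 (s(x, n) = 6 - 1*0³ = 6 - 1*0 = 6 + 0 = 6)
L(U) = 6
(811 - 138)*L(a) = (811 - 138)*6 = 673*6 = 4038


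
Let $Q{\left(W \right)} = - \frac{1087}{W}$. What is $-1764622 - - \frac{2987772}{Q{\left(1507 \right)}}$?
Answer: $- \frac{6420716518}{1087} \approx -5.9068 \cdot 10^{6}$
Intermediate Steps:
$-1764622 - - \frac{2987772}{Q{\left(1507 \right)}} = -1764622 - - \frac{2987772}{\left(-1087\right) \frac{1}{1507}} = -1764622 - - \frac{2987772}{- \frac{1087}{1507}} = -1764622 - \left(-2987772\right) \left(- \frac{1507}{1087}\right) = -1764622 - \frac{4502572404}{1087} = - \frac{6420716518}{1087}$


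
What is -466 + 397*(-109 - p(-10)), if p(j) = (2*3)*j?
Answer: -19919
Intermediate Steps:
p(j) = 6*j
-466 + 397*(-109 - p(-10)) = -466 + 397*(-109 - 6*(-10)) = -466 + 397*(-109 - 1*(-60)) = -466 + 397*(-109 + 60) = -466 + 397*(-49) = -466 - 19453 = -19919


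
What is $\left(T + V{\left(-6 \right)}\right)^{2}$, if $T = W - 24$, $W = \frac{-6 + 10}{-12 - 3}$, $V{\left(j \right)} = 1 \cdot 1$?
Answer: $\frac{121801}{225} \approx 541.34$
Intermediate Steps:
$V{\left(j \right)} = 1$
$W = - \frac{4}{15}$ ($W = \frac{4}{-15} = 4 \left(- \frac{1}{15}\right) = - \frac{4}{15} \approx -0.26667$)
$T = - \frac{364}{15}$ ($T = - \frac{4}{15} - 24 = - \frac{364}{15} \approx -24.267$)
$\left(T + V{\left(-6 \right)}\right)^{2} = \left(- \frac{364}{15} + 1\right)^{2} = \left(- \frac{349}{15}\right)^{2} = \frac{121801}{225}$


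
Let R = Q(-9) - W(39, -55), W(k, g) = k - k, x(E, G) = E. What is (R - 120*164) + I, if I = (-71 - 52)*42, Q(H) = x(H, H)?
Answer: -24855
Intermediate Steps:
Q(H) = H
W(k, g) = 0
I = -5166 (I = -123*42 = -5166)
R = -9 (R = -9 - 1*0 = -9 + 0 = -9)
(R - 120*164) + I = (-9 - 120*164) - 5166 = (-9 - 19680) - 5166 = -19689 - 5166 = -24855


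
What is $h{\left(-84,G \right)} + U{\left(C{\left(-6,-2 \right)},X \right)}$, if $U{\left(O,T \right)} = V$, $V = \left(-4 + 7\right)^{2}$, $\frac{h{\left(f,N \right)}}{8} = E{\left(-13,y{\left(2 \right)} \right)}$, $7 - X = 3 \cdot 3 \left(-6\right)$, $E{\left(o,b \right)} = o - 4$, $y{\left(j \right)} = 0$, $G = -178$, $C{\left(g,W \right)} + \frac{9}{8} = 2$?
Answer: $-127$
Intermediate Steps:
$C{\left(g,W \right)} = \frac{7}{8}$ ($C{\left(g,W \right)} = - \frac{9}{8} + 2 = \frac{7}{8}$)
$E{\left(o,b \right)} = -4 + o$
$X = 61$ ($X = 7 - 3 \cdot 3 \left(-6\right) = 7 - 9 \left(-6\right) = 7 - -54 = 7 + 54 = 61$)
$h{\left(f,N \right)} = -136$ ($h{\left(f,N \right)} = 8 \left(-4 - 13\right) = 8 \left(-17\right) = -136$)
$V = 9$ ($V = 3^{2} = 9$)
$U{\left(O,T \right)} = 9$
$h{\left(-84,G \right)} + U{\left(C{\left(-6,-2 \right)},X \right)} = -136 + 9 = -127$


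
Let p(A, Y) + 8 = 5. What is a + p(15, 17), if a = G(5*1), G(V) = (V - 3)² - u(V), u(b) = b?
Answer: -4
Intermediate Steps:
p(A, Y) = -3 (p(A, Y) = -8 + 5 = -3)
G(V) = (-3 + V)² - V (G(V) = (V - 3)² - V = (-3 + V)² - V)
a = -1 (a = (-3 + 5*1)² - 5 = (-3 + 5)² - 1*5 = 2² - 5 = 4 - 5 = -1)
a + p(15, 17) = -1 - 3 = -4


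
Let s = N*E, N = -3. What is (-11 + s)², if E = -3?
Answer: 4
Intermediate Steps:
s = 9 (s = -3*(-3) = 9)
(-11 + s)² = (-11 + 9)² = (-2)² = 4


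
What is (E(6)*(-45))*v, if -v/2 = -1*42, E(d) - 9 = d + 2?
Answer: -64260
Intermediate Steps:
E(d) = 11 + d (E(d) = 9 + (d + 2) = 9 + (2 + d) = 11 + d)
v = 84 (v = -(-2)*42 = -2*(-42) = 84)
(E(6)*(-45))*v = ((11 + 6)*(-45))*84 = (17*(-45))*84 = -765*84 = -64260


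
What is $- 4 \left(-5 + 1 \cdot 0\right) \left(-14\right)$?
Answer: $-280$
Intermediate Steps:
$- 4 \left(-5 + 1 \cdot 0\right) \left(-14\right) = - 4 \left(-5 + 0\right) \left(-14\right) = \left(-4\right) \left(-5\right) \left(-14\right) = 20 \left(-14\right) = -280$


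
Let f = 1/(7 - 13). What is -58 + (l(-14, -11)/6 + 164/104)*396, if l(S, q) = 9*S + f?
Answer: -100887/13 ≈ -7760.5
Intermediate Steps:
f = -⅙ (f = 1/(-6) = -⅙ ≈ -0.16667)
l(S, q) = -⅙ + 9*S (l(S, q) = 9*S - ⅙ = -⅙ + 9*S)
-58 + (l(-14, -11)/6 + 164/104)*396 = -58 + ((-⅙ + 9*(-14))/6 + 164/104)*396 = -58 + ((-⅙ - 126)*(⅙) + 164*(1/104))*396 = -58 + (-757/6*⅙ + 41/26)*396 = -58 + (-757/36 + 41/26)*396 = -58 - 9103/468*396 = -58 - 100133/13 = -100887/13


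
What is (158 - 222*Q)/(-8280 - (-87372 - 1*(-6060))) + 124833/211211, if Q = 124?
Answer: 98116429/453681228 ≈ 0.21627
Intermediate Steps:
(158 - 222*Q)/(-8280 - (-87372 - 1*(-6060))) + 124833/211211 = (158 - 222*124)/(-8280 - (-87372 - 1*(-6060))) + 124833/211211 = (158 - 27528)/(-8280 - (-87372 + 6060)) + 124833*(1/211211) = -27370/(-8280 - 1*(-81312)) + 124833/211211 = -27370/(-8280 + 81312) + 124833/211211 = -27370/73032 + 124833/211211 = -27370*1/73032 + 124833/211211 = -805/2148 + 124833/211211 = 98116429/453681228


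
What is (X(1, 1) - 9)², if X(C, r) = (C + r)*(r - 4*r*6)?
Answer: 3025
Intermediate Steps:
X(C, r) = -23*r*(C + r) (X(C, r) = (C + r)*(r - 24*r) = (C + r)*(-23*r) = -23*r*(C + r))
(X(1, 1) - 9)² = (-23*1*(1 + 1) - 9)² = (-23*1*2 - 9)² = (-46 - 9)² = (-55)² = 3025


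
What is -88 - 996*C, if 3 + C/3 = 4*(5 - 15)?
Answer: 128396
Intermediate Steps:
C = -129 (C = -9 + 3*(4*(5 - 15)) = -9 + 3*(4*(-10)) = -9 + 3*(-40) = -9 - 120 = -129)
-88 - 996*C = -88 - 996*(-129) = -88 + 128484 = 128396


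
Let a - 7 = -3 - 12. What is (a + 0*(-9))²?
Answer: 64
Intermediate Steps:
a = -8 (a = 7 + (-3 - 12) = 7 - 15 = -8)
(a + 0*(-9))² = (-8 + 0*(-9))² = (-8 + 0)² = (-8)² = 64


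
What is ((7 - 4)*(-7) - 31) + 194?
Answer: 142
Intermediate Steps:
((7 - 4)*(-7) - 31) + 194 = (3*(-7) - 31) + 194 = (-21 - 31) + 194 = -52 + 194 = 142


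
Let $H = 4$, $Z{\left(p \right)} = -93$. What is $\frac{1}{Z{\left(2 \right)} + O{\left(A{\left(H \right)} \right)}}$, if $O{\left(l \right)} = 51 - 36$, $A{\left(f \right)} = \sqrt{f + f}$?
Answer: $- \frac{1}{78} \approx -0.012821$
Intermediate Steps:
$A{\left(f \right)} = \sqrt{2} \sqrt{f}$ ($A{\left(f \right)} = \sqrt{2 f} = \sqrt{2} \sqrt{f}$)
$O{\left(l \right)} = 15$ ($O{\left(l \right)} = 51 - 36 = 15$)
$\frac{1}{Z{\left(2 \right)} + O{\left(A{\left(H \right)} \right)}} = \frac{1}{-93 + 15} = \frac{1}{-78} = - \frac{1}{78}$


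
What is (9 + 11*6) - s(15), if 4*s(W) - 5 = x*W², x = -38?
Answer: 8845/4 ≈ 2211.3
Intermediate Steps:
s(W) = 5/4 - 19*W²/2 (s(W) = 5/4 + (-38*W²)/4 = 5/4 - 19*W²/2)
(9 + 11*6) - s(15) = (9 + 11*6) - (5/4 - 19/2*15²) = (9 + 66) - (5/4 - 19/2*225) = 75 - (5/4 - 4275/2) = 75 - 1*(-8545/4) = 75 + 8545/4 = 8845/4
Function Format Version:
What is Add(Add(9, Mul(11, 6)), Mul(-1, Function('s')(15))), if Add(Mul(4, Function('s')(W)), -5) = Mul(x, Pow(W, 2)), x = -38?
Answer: Rational(8845, 4) ≈ 2211.3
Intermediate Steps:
Function('s')(W) = Add(Rational(5, 4), Mul(Rational(-19, 2), Pow(W, 2))) (Function('s')(W) = Add(Rational(5, 4), Mul(Rational(1, 4), Mul(-38, Pow(W, 2)))) = Add(Rational(5, 4), Mul(Rational(-19, 2), Pow(W, 2))))
Add(Add(9, Mul(11, 6)), Mul(-1, Function('s')(15))) = Add(Add(9, Mul(11, 6)), Mul(-1, Add(Rational(5, 4), Mul(Rational(-19, 2), Pow(15, 2))))) = Add(Add(9, 66), Mul(-1, Add(Rational(5, 4), Mul(Rational(-19, 2), 225)))) = Add(75, Mul(-1, Add(Rational(5, 4), Rational(-4275, 2)))) = Add(75, Mul(-1, Rational(-8545, 4))) = Add(75, Rational(8545, 4)) = Rational(8845, 4)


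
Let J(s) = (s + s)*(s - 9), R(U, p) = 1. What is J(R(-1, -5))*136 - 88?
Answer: -2264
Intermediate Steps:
J(s) = 2*s*(-9 + s) (J(s) = (2*s)*(-9 + s) = 2*s*(-9 + s))
J(R(-1, -5))*136 - 88 = (2*1*(-9 + 1))*136 - 88 = (2*1*(-8))*136 - 88 = -16*136 - 88 = -2176 - 88 = -2264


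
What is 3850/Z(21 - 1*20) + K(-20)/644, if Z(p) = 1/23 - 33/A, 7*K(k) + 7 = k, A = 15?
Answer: -124745231/69874 ≈ -1785.3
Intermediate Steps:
K(k) = -1 + k/7
Z(p) = -248/115 (Z(p) = 1/23 - 33/15 = 1*(1/23) - 33*1/15 = 1/23 - 11/5 = -248/115)
3850/Z(21 - 1*20) + K(-20)/644 = 3850/(-248/115) + (-1 + (⅐)*(-20))/644 = 3850*(-115/248) + (-1 - 20/7)*(1/644) = -221375/124 - 27/7*1/644 = -221375/124 - 27/4508 = -124745231/69874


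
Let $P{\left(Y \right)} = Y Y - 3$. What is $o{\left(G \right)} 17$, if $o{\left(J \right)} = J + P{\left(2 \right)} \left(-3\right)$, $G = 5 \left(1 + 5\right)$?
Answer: $459$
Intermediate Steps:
$P{\left(Y \right)} = -3 + Y^{2}$ ($P{\left(Y \right)} = Y^{2} - 3 = -3 + Y^{2}$)
$G = 30$ ($G = 5 \cdot 6 = 30$)
$o{\left(J \right)} = -3 + J$ ($o{\left(J \right)} = J + \left(-3 + 2^{2}\right) \left(-3\right) = J + \left(-3 + 4\right) \left(-3\right) = J + 1 \left(-3\right) = J - 3 = -3 + J$)
$o{\left(G \right)} 17 = \left(-3 + 30\right) 17 = 27 \cdot 17 = 459$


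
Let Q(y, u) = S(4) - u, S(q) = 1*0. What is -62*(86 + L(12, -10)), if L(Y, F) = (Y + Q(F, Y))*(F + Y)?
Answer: -5332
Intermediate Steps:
S(q) = 0
Q(y, u) = -u (Q(y, u) = 0 - u = -u)
L(Y, F) = 0 (L(Y, F) = (Y - Y)*(F + Y) = 0*(F + Y) = 0)
-62*(86 + L(12, -10)) = -62*(86 + 0) = -62*86 = -5332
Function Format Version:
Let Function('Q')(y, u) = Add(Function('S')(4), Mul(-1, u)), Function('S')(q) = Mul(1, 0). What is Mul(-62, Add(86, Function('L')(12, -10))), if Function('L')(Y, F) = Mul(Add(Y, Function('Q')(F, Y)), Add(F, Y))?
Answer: -5332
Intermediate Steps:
Function('S')(q) = 0
Function('Q')(y, u) = Mul(-1, u) (Function('Q')(y, u) = Add(0, Mul(-1, u)) = Mul(-1, u))
Function('L')(Y, F) = 0 (Function('L')(Y, F) = Mul(Add(Y, Mul(-1, Y)), Add(F, Y)) = Mul(0, Add(F, Y)) = 0)
Mul(-62, Add(86, Function('L')(12, -10))) = Mul(-62, Add(86, 0)) = Mul(-62, 86) = -5332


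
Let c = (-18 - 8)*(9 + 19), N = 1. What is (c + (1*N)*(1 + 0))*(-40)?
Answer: 29080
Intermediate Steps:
c = -728 (c = -26*28 = -728)
(c + (1*N)*(1 + 0))*(-40) = (-728 + (1*1)*(1 + 0))*(-40) = (-728 + 1*1)*(-40) = (-728 + 1)*(-40) = -727*(-40) = 29080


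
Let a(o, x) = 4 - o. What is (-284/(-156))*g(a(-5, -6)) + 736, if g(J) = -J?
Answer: 9355/13 ≈ 719.62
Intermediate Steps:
(-284/(-156))*g(a(-5, -6)) + 736 = (-284/(-156))*(-(4 - 1*(-5))) + 736 = (-284*(-1/156))*(-(4 + 5)) + 736 = 71*(-1*9)/39 + 736 = (71/39)*(-9) + 736 = -213/13 + 736 = 9355/13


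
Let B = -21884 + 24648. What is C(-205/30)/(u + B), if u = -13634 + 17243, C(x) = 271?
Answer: 271/6373 ≈ 0.042523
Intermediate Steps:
B = 2764
u = 3609
C(-205/30)/(u + B) = 271/(3609 + 2764) = 271/6373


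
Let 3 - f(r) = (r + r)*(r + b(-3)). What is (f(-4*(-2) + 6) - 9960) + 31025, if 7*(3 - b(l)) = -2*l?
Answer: 20616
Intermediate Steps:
b(l) = 3 + 2*l/7 (b(l) = 3 - (-2)*l/7 = 3 + 2*l/7)
f(r) = 3 - 2*r*(15/7 + r) (f(r) = 3 - (r + r)*(r + (3 + (2/7)*(-3))) = 3 - 2*r*(r + (3 - 6/7)) = 3 - 2*r*(r + 15/7) = 3 - 2*r*(15/7 + r))
(f(-4*(-2) + 6) - 9960) + 31025 = ((3 - 2*(-4*(-2) + 6)² - 30*(-4*(-2) + 6)/7) - 9960) + 31025 = ((3 - 2*(8 + 6)² - 30*(8 + 6)/7) - 9960) + 31025 = ((3 - 2*14² - 30/7*14) - 9960) + 31025 = ((3 - 2*196 - 60) - 9960) + 31025 = ((3 - 392 - 60) - 9960) + 31025 = (-449 - 9960) + 31025 = -10409 + 31025 = 20616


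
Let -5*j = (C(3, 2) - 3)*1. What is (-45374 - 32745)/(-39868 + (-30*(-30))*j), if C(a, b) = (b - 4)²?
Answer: 78119/40048 ≈ 1.9506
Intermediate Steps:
C(a, b) = (-4 + b)²
j = -⅕ (j = -((-4 + 2)² - 3)/5 = -((-2)² - 3)/5 = -(4 - 3)/5 = -1/5 = -⅕*1 = -⅕ ≈ -0.20000)
(-45374 - 32745)/(-39868 + (-30*(-30))*j) = (-45374 - 32745)/(-39868 - 30*(-30)*(-⅕)) = -78119/(-39868 + 900*(-⅕)) = -78119/(-39868 - 180) = -78119/(-40048) = -78119*(-1/40048) = 78119/40048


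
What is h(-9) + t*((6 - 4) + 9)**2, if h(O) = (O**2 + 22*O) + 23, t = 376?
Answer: 45402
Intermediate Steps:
h(O) = 23 + O**2 + 22*O
h(-9) + t*((6 - 4) + 9)**2 = (23 + (-9)**2 + 22*(-9)) + 376*((6 - 4) + 9)**2 = (23 + 81 - 198) + 376*(2 + 9)**2 = -94 + 376*11**2 = -94 + 376*121 = -94 + 45496 = 45402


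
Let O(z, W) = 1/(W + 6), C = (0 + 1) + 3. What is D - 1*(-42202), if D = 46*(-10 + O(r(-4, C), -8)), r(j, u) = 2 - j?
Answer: 41719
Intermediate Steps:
C = 4 (C = 1 + 3 = 4)
O(z, W) = 1/(6 + W)
D = -483 (D = 46*(-10 + 1/(6 - 8)) = 46*(-10 + 1/(-2)) = 46*(-10 - ½) = 46*(-21/2) = -483)
D - 1*(-42202) = -483 - 1*(-42202) = -483 + 42202 = 41719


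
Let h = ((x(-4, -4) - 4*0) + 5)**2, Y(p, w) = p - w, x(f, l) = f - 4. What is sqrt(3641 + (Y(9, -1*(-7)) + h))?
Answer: 2*sqrt(913) ≈ 60.432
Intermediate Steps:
x(f, l) = -4 + f
h = 9 (h = (((-4 - 4) - 4*0) + 5)**2 = ((-8 + 0) + 5)**2 = (-8 + 5)**2 = (-3)**2 = 9)
sqrt(3641 + (Y(9, -1*(-7)) + h)) = sqrt(3641 + ((9 - (-1)*(-7)) + 9)) = sqrt(3641 + ((9 - 1*7) + 9)) = sqrt(3641 + ((9 - 7) + 9)) = sqrt(3641 + (2 + 9)) = sqrt(3641 + 11) = sqrt(3652) = 2*sqrt(913)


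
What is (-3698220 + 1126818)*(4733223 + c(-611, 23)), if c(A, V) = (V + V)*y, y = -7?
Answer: -12170191097202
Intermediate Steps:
c(A, V) = -14*V (c(A, V) = (V + V)*(-7) = (2*V)*(-7) = -14*V)
(-3698220 + 1126818)*(4733223 + c(-611, 23)) = (-3698220 + 1126818)*(4733223 - 14*23) = -2571402*(4733223 - 322) = -2571402*4732901 = -12170191097202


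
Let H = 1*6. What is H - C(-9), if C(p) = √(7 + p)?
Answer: 6 - I*√2 ≈ 6.0 - 1.4142*I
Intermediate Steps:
H = 6
H - C(-9) = 6 - √(7 - 9) = 6 - √(-2) = 6 - I*√2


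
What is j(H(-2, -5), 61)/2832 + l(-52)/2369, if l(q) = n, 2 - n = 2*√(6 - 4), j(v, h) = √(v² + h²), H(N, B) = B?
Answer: 2/2369 - 2*√2/2369 + √3746/2832 ≈ 0.021262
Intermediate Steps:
j(v, h) = √(h² + v²)
n = 2 - 2*√2 (n = 2 - 2*√(6 - 4) = 2 - 2*√2 ≈ -0.82843)
l(q) = 2 - 2*√2
j(H(-2, -5), 61)/2832 + l(-52)/2369 = √(61² + (-5)²)/2832 + (2 - 2*√2)/2369 = √(3721 + 25)*(1/2832) + (2 - 2*√2)*(1/2369) = √3746*(1/2832) + (2/2369 - 2*√2/2369) = √3746/2832 + (2/2369 - 2*√2/2369) = 2/2369 - 2*√2/2369 + √3746/2832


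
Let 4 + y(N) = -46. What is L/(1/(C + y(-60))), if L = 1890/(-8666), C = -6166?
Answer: 839160/619 ≈ 1355.7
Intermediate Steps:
y(N) = -50 (y(N) = -4 - 46 = -50)
L = -135/619 (L = 1890*(-1/8666) = -135/619 ≈ -0.21809)
L/(1/(C + y(-60))) = -135/(619*(1/(-6166 - 50))) = -135/(619*(1/(-6216))) = -135/(619*(-1/6216)) = -135/619*(-6216) = 839160/619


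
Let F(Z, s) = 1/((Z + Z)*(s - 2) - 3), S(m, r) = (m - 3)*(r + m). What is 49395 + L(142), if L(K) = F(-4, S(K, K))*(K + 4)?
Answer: 15598693879/315795 ≈ 49395.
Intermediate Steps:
S(m, r) = (-3 + m)*(m + r)
F(Z, s) = 1/(-3 + 2*Z*(-2 + s)) (F(Z, s) = 1/((2*Z)*(-2 + s) - 3) = 1/(2*Z*(-2 + s) - 3) = 1/(-3 + 2*Z*(-2 + s)))
L(K) = (4 + K)/(13 - 16*K**2 + 48*K) (L(K) = (K + 4)/(-3 - 4*(-4) + 2*(-4)*(K**2 - 3*K - 3*K + K*K)) = (4 + K)/(-3 + 16 + 2*(-4)*(K**2 - 3*K - 3*K + K**2)) = (4 + K)/(-3 + 16 + 2*(-4)*(-6*K + 2*K**2)) = (4 + K)/(-3 + 16 + (-16*K**2 + 48*K)) = (4 + K)/(13 - 16*K**2 + 48*K))
49395 + L(142) = 49395 + (-4 - 1*142)/(-13 - 48*142 + 16*142**2) = 49395 + (-4 - 142)/(-13 - 6816 + 16*20164) = 49395 - 146/(-13 - 6816 + 322624) = 49395 - 146/315795 = 15598693879/315795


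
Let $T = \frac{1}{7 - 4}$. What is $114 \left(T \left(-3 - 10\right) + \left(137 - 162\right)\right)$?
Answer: $-3344$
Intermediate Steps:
$T = \frac{1}{3} \approx 0.33333$
$114 \left(T \left(-3 - 10\right) + \left(137 - 162\right)\right) = 114 \left(\frac{-3 - 10}{3} + \left(137 - 162\right)\right) = 114 \left(\frac{1}{3} \left(-13\right) + \left(137 - 162\right)\right) = 114 \left(- \frac{13}{3} - 25\right) = 114 \left(- \frac{88}{3}\right) = -3344$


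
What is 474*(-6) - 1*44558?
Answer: -47402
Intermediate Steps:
474*(-6) - 1*44558 = -2844 - 44558 = -47402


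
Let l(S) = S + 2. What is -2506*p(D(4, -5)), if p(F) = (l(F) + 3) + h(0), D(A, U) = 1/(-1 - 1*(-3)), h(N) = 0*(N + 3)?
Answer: -13783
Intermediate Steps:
h(N) = 0 (h(N) = 0*(3 + N) = 0)
l(S) = 2 + S
D(A, U) = 1/2 (D(A, U) = 1/(-1 + 3) = 1/2)
p(F) = 5 + F (p(F) = ((2 + F) + 3) + 0 = (5 + F) + 0 = 5 + F)
-2506*p(D(4, -5)) = -2506*(5 + 1/2) = -2506*11/2 = -13783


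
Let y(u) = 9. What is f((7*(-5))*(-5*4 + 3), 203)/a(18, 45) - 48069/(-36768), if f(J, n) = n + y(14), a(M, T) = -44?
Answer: -473315/134816 ≈ -3.5108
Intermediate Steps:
f(J, n) = 9 + n (f(J, n) = n + 9 = 9 + n)
f((7*(-5))*(-5*4 + 3), 203)/a(18, 45) - 48069/(-36768) = (9 + 203)/(-44) - 48069/(-36768) = 212*(-1/44) - 48069*(-1/36768) = -53/11 + 16023/12256 = -473315/134816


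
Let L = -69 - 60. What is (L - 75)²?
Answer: 41616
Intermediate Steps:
L = -129
(L - 75)² = (-129 - 75)² = (-204)² = 41616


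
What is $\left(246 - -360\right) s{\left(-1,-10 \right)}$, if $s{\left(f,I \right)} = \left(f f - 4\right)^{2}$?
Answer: $5454$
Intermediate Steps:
$s{\left(f,I \right)} = \left(-4 + f^{2}\right)^{2}$ ($s{\left(f,I \right)} = \left(f^{2} - 4\right)^{2} = \left(-4 + f^{2}\right)^{2}$)
$\left(246 - -360\right) s{\left(-1,-10 \right)} = \left(246 - -360\right) \left(-4 + \left(-1\right)^{2}\right)^{2} = \left(246 + 360\right) \left(-4 + 1\right)^{2} = 606 \left(-3\right)^{2} = 606 \cdot 9 = 5454$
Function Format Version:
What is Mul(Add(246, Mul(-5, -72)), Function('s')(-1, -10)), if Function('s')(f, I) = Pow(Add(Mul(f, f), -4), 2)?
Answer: 5454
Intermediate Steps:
Function('s')(f, I) = Pow(Add(-4, Pow(f, 2)), 2) (Function('s')(f, I) = Pow(Add(Pow(f, 2), -4), 2) = Pow(Add(-4, Pow(f, 2)), 2))
Mul(Add(246, Mul(-5, -72)), Function('s')(-1, -10)) = Mul(Add(246, Mul(-5, -72)), Pow(Add(-4, Pow(-1, 2)), 2)) = Mul(Add(246, 360), Pow(Add(-4, 1), 2)) = Mul(606, Pow(-3, 2)) = Mul(606, 9) = 5454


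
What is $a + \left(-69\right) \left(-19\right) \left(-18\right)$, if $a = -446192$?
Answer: $-469790$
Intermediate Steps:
$a + \left(-69\right) \left(-19\right) \left(-18\right) = -446192 + \left(-69\right) \left(-19\right) \left(-18\right) = -446192 + 1311 \left(-18\right) = -446192 - 23598 = -469790$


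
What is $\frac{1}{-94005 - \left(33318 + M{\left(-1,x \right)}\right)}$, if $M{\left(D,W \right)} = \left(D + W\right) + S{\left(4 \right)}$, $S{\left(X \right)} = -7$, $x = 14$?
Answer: $- \frac{1}{127329} \approx -7.8537 \cdot 10^{-6}$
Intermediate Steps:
$M{\left(D,W \right)} = -7 + D + W$ ($M{\left(D,W \right)} = \left(D + W\right) - 7 = -7 + D + W$)
$\frac{1}{-94005 - \left(33318 + M{\left(-1,x \right)}\right)} = \frac{1}{-94005 - 33324} = \frac{1}{-127329} = - \frac{1}{127329}$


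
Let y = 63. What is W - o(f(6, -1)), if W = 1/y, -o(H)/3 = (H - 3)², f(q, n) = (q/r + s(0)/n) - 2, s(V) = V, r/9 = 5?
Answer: 111934/1575 ≈ 71.069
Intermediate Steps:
r = 45 (r = 9*5 = 45)
f(q, n) = -2 + q/45 (f(q, n) = (q/45 + 0/n) - 2 = (q*(1/45) + 0) - 2 = (q/45 + 0) - 2 = q/45 - 2 = -2 + q/45)
o(H) = -3*(-3 + H)² (o(H) = -3*(H - 3)² = -3*(-3 + H)²)
W = 1/63 ≈ 0.015873
W - o(f(6, -1)) = 1/63 - (-3)*(-3 + (-2 + (1/45)*6))² = 1/63 - (-3)*(-3 + (-2 + 2/15))² = 1/63 - (-3)*(-3 - 28/15)² = 1/63 - (-3)*(-73/15)² = 1/63 - (-3)*5329/225 = 1/63 - 1*(-5329/75) = 1/63 + 5329/75 = 111934/1575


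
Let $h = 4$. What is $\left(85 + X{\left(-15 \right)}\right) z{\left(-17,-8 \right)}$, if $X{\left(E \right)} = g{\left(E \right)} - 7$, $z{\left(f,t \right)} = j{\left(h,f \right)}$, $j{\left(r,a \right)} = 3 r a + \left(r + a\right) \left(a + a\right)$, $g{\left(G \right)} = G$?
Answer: $14994$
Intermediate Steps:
$j{\left(r,a \right)} = 2 a \left(a + r\right) + 3 a r$ ($j{\left(r,a \right)} = 3 a r + \left(a + r\right) 2 a = 3 a r + 2 a \left(a + r\right) = 2 a \left(a + r\right) + 3 a r$)
$z{\left(f,t \right)} = f \left(20 + 2 f\right)$ ($z{\left(f,t \right)} = f \left(2 f + 5 \cdot 4\right) = f \left(2 f + 20\right) = f \left(20 + 2 f\right)$)
$X{\left(E \right)} = -7 + E$ ($X{\left(E \right)} = E - 7 = -7 + E$)
$\left(85 + X{\left(-15 \right)}\right) z{\left(-17,-8 \right)} = \left(85 - 22\right) 2 \left(-17\right) \left(10 - 17\right) = \left(85 - 22\right) 2 \left(-17\right) \left(-7\right) = 63 \cdot 238 = 14994$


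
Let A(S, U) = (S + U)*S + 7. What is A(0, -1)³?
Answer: 343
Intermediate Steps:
A(S, U) = 7 + S*(S + U) (A(S, U) = S*(S + U) + 7 = 7 + S*(S + U))
A(0, -1)³ = (7 + 0² + 0*(-1))³ = (7 + 0 + 0)³ = 7³ = 343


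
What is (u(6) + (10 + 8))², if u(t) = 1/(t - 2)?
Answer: 5329/16 ≈ 333.06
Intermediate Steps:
u(t) = 1/(-2 + t)
(u(6) + (10 + 8))² = (1/(-2 + 6) + (10 + 8))² = (1/4 + 18)² = (¼ + 18)² = (73/4)² = 5329/16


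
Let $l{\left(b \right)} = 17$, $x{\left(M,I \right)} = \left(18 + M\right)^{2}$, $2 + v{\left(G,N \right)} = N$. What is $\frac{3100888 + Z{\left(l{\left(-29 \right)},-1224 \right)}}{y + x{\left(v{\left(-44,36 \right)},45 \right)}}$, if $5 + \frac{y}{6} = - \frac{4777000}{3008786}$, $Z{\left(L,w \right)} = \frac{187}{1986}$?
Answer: $\frac{9264599324475715}{7960713941652} \approx 1163.8$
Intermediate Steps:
$v{\left(G,N \right)} = -2 + N$
$Z{\left(L,w \right)} = \frac{187}{1986}$ ($Z{\left(L,w \right)} = 187 \cdot \frac{1}{1986} = \frac{187}{1986}$)
$y = - \frac{59462790}{1504393}$ ($y = -30 + 6 \left(- \frac{4777000}{3008786}\right) = -30 + 6 \left(\left(-4777000\right) \frac{1}{3008786}\right) = -30 + 6 \left(- \frac{2388500}{1504393}\right) = -30 - \frac{14331000}{1504393} = - \frac{59462790}{1504393} \approx -39.526$)
$\frac{3100888 + Z{\left(l{\left(-29 \right)},-1224 \right)}}{y + x{\left(v{\left(-44,36 \right)},45 \right)}} = \frac{3100888 + \frac{187}{1986}}{- \frac{59462790}{1504393} + \left(18 + \left(-2 + 36\right)\right)^{2}} = \frac{6158363755}{1986 \left(- \frac{59462790}{1504393} + \left(18 + 34\right)^{2}\right)} = \frac{6158363755}{1986 \left(- \frac{59462790}{1504393} + 52^{2}\right)} = \frac{6158363755}{1986 \left(- \frac{59462790}{1504393} + 2704\right)} = \frac{6158363755}{1986 \cdot \frac{4008415882}{1504393}} = \frac{6158363755}{1986} \cdot \frac{1504393}{4008415882} = \frac{9264599324475715}{7960713941652}$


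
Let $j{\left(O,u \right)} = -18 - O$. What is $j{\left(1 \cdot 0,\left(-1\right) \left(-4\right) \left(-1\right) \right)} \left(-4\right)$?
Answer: $72$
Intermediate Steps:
$j{\left(1 \cdot 0,\left(-1\right) \left(-4\right) \left(-1\right) \right)} \left(-4\right) = \left(-18 - 1 \cdot 0\right) \left(-4\right) = \left(-18 - 0\right) \left(-4\right) = \left(-18 + 0\right) \left(-4\right) = \left(-18\right) \left(-4\right) = 72$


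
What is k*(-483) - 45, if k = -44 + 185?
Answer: -68148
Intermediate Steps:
k = 141
k*(-483) - 45 = 141*(-483) - 45 = -68103 - 45 = -68148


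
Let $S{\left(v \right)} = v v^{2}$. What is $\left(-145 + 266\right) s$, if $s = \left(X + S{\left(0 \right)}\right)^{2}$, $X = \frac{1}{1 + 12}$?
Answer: $\frac{121}{169} \approx 0.71598$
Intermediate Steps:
$S{\left(v \right)} = v^{3}$
$X = \frac{1}{13} \approx 0.076923$
$s = \frac{1}{169}$ ($s = \left(\frac{1}{13} + 0^{3}\right)^{2} = \left(\frac{1}{13} + 0\right)^{2} = \left(\frac{1}{13}\right)^{2} = \frac{1}{169} \approx 0.0059172$)
$\left(-145 + 266\right) s = \left(-145 + 266\right) \frac{1}{169} = 121 \cdot \frac{1}{169} = \frac{121}{169}$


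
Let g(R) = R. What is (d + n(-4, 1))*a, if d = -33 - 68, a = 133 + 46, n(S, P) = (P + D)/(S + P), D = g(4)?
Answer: -55132/3 ≈ -18377.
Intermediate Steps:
D = 4
n(S, P) = (4 + P)/(P + S) (n(S, P) = (P + 4)/(S + P) = (4 + P)/(P + S))
a = 179
d = -101
(d + n(-4, 1))*a = (-101 + (4 + 1)/(1 - 4))*179 = (-101 + 5/(-3))*179 = (-101 - 1/3*5)*179 = (-101 - 5/3)*179 = -308/3*179 = -55132/3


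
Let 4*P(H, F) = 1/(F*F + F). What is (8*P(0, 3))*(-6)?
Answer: -1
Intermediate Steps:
P(H, F) = 1/(4*(F + F**2)) (P(H, F) = 1/(4*(F*F + F)) = 1/(4*(F**2 + F)) = 1/(4*(F + F**2)))
(8*P(0, 3))*(-6) = (8*((1/4)/(3*(1 + 3))))*(-6) = (8*((1/4)*(1/3)/4))*(-6) = (8*((1/4)*(1/3)*(1/4)))*(-6) = (8*(1/48))*(-6) = (1/6)*(-6) = -1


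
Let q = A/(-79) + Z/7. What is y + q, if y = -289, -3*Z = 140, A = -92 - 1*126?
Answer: -69419/237 ≈ -292.91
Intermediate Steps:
A = -218 (A = -92 - 126 = -218)
Z = -140/3 (Z = -1/3*140 = -140/3 ≈ -46.667)
q = -926/237 (q = -218/(-79) - 140/3/7 = -218*(-1/79) - 140/3*1/7 = 218/79 - 20/3 = -926/237 ≈ -3.9072)
y + q = -289 - 926/237 = -69419/237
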